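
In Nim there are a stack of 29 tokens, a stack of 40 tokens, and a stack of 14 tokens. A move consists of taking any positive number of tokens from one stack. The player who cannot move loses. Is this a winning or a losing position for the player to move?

In binary:
  011101  (29)
  101000  (40)
  001110  (14)
  ------
  111011  (59)
The nim-sum is 59 ≠ 0, so this is an N-position: the player to move can win.

Winning position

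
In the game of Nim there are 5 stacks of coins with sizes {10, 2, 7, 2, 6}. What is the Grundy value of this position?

11

Nim-sum: 10 ⊕ 2 ⊕ 7 ⊕ 2 ⊕ 6 = 11.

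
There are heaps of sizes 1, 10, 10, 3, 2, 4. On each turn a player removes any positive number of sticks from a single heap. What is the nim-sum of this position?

4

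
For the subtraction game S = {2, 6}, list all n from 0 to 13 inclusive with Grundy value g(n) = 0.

0, 1, 4, 5, 8, 9, 12, 13

Grundy values for subtraction set {2, 6}:
g(0) = mex{} = 0
g(1) = mex{} = 0
g(2) = mex{0} = 1
g(3) = mex{0} = 1
g(4) = mex{1} = 0
g(5) = mex{1} = 0
g(6) = mex{0} = 1
g(7) = mex{0} = 1
g(8) = mex{1} = 0
g(9) = mex{1} = 0
g(10) = mex{0} = 1
g(11) = mex{0} = 1
g(12) = mex{1} = 0
g(13) = mex{1} = 0
The P-positions (g = 0) in 0..13 are 0, 1, 4, 5, 8, 9, 12, 13.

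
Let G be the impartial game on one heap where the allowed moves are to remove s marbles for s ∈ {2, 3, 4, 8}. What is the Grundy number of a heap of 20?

Compute g(0), g(1), … for moves {2, 3, 4, 8}:
k:     0  1  2  3  4  5  6  7  8  9 10 11 12 13 14 15 16 17 18 19 20
g(k):  0  0  1  1  2  2  0  0  1  1  2  2  0  0  1  1  2  2  0  0  1
So g(20) = 1.

1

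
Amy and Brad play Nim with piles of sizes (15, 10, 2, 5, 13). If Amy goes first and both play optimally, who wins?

Amy wins

Compute the nim-sum pairwise:
15 ⊕ 10 = 5
5 ⊕ 2 = 7
7 ⊕ 5 = 2
2 ⊕ 13 = 15
The nim-sum is 15 ≠ 0, so this is an N-position: the player to move can win; Amy has a winning move.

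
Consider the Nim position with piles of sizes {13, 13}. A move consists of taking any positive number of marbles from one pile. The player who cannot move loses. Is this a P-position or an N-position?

Compute the nim-sum pairwise:
13 XOR 13 = 0
The nim-sum is 0, so this is a P-position: the player to move is in a losing position under optimal play.

P-position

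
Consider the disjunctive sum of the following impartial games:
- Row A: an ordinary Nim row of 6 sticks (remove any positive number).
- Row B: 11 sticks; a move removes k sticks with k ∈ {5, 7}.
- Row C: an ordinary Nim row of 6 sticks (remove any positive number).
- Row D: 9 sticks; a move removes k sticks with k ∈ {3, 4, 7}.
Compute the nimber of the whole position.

1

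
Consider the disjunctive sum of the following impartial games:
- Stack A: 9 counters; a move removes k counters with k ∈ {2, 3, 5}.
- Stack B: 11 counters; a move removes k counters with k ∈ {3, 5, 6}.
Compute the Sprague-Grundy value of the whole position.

For stack A, compute g(0), g(1), … with moves {2, 3, 5}:
k:     0  1  2  3  4  5  6  7  8  9
g(k):  0  0  1  1  2  2  3  0  0  1
So g(9) = 1.
Grundy values for stack B (subtraction set {3, 5, 6}):
g(0) = mex{} = 0
g(1) = mex{} = 0
g(2) = mex{} = 0
g(3) = mex{0} = 1
g(4) = mex{0} = 1
g(5) = mex{0} = 1
g(6) = mex{0,1} = 2
g(7) = mex{0,1} = 2
g(8) = mex{0,1} = 2
g(9) = mex{1,2} = 0
g(10) = mex{1,2} = 0
g(11) = mex{1,2} = 0
So g(11) = 0.
By the Sprague-Grundy theorem, the Grundy value of a sum of independent games is the XOR of the component values.
Combined value = 1 ⊕ 0 = 1.

1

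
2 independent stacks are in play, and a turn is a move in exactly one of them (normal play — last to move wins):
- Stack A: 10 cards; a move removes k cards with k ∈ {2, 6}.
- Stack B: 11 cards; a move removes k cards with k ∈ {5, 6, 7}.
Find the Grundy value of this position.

Grundy values for stack A (subtraction set {2, 6}):
k:     0  1  2  3  4  5  6  7  8  9 10
g(k):  0  0  1  1  0  0  1  1  0  0  1
So g(10) = 1.
Grundy values for stack B (subtraction set {5, 6, 7}):
k:     0  1  2  3  4  5  6  7  8  9 10 11
g(k):  0  0  0  0  0  1  1  1  1  1  2  2
So g(11) = 2.
By the Sprague-Grundy theorem, the Grundy value of a sum of independent games is the XOR of the component values.
Combined value = 1 XOR 2 = 3.

3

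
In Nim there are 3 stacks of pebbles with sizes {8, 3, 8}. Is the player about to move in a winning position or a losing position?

Winning position

Compute the nim-sum pairwise:
8 XOR 3 = 11
11 XOR 8 = 3
The nim-sum is 3 ≠ 0, so this is an N-position: the player to move can win.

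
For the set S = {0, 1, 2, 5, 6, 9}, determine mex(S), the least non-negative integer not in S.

3

The values 0, 1, 2 are all present; 3 is the first non-negative integer missing from the set.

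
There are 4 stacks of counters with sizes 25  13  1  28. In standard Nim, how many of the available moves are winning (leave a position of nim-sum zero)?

3

Bitwise XOR of the heap sizes:
  11001  (25)
  01101  (13)
  00001  (1)
  11100  (28)
  -----
  01001  (9)
The overall nim-sum is X = 9. A stack of size p has a winning move iff p XOR X < p (reduce it to p XOR X).
  25: 25 XOR 9 = 16 < 25 — winning move (to 16).
  13: 13 XOR 9 = 4 < 13 — winning move (to 4).
  1: 1 XOR 9 = 8 ≥ 1 — no move.
  28: 28 XOR 9 = 21 < 28 — winning move (to 21).
That gives 3 winning moves.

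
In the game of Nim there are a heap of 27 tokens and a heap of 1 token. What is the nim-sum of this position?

Nim-sum: 27 ^ 1 = 26.

26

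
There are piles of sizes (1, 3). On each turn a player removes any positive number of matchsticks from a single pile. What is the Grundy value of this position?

Compute the nim-sum pairwise:
1 ⊕ 3 = 2

2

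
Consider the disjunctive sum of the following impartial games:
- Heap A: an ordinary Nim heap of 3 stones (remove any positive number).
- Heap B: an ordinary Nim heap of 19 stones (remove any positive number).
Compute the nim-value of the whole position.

16

Heap A is a plain Nim heap of size 3, so its Grundy value is 3.
Heap B is a plain Nim heap of size 19, so its Grundy value is 19.
By the Sprague-Grundy theorem, the Grundy value of a sum of independent games is the XOR of the component values.
Combined value = 3 ⊕ 19 = 16.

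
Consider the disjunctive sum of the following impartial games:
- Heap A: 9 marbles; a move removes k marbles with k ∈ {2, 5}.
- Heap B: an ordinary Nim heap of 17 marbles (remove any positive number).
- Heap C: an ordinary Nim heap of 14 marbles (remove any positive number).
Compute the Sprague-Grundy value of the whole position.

Grundy values for heap A (subtraction set {2, 5}):
g(0) = mex{} = 0
g(1) = mex{} = 0
g(2) = mex{0} = 1
g(3) = mex{0} = 1
g(4) = mex{1} = 0
g(5) = mex{0,1} = 2
g(6) = mex{0} = 1
g(7) = mex{1,2} = 0
g(8) = mex{1} = 0
g(9) = mex{0} = 1
So g(9) = 1.
Heap B is a plain Nim heap of size 17, so its Grundy value is 17.
Heap C is a plain Nim heap of size 14, so its Grundy value is 14.
By the Sprague-Grundy theorem, the Grundy value of a sum of independent games is the XOR of the component values.
Combined value = 1 XOR 17 XOR 14 = 30.

30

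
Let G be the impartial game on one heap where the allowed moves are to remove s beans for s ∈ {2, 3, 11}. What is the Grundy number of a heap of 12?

1

Build the Grundy sequence with g(k) = mex{g(k−s) : s ∈ {2, 3, 11}, s ≤ k}:
k:     0  1  2  3  4  5  6  7  8  9 10 11 12
g(k):  0  0  1  1  2  0  0  1  1  2  0  3  1
So g(12) = 1.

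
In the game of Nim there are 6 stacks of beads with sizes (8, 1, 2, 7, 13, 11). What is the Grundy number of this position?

10

Bitwise XOR of the heap sizes:
  1000  (8)
  0001  (1)
  0010  (2)
  0111  (7)
  1101  (13)
  1011  (11)
  ----
  1010  (10)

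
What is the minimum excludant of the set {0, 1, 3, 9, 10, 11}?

2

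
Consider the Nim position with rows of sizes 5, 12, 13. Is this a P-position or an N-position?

N-position

Compute the nim-sum pairwise:
5 ⊕ 12 = 9
9 ⊕ 13 = 4
The nim-sum is 4 ≠ 0, so this is an N-position: the player to move can win.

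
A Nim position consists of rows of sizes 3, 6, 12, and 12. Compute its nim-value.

5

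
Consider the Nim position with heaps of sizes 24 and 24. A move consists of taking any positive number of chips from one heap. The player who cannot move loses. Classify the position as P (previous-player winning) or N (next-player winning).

P-position

Compute the nim-sum pairwise:
24 ⊕ 24 = 0
The nim-sum is 0, so this is a P-position: the player to move is in a losing position under optimal play.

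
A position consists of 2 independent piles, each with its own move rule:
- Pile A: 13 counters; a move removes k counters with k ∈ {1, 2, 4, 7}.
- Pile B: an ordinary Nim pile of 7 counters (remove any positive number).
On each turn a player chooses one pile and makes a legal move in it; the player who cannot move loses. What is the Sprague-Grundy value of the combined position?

6

Grundy values for pile A (subtraction set {1, 2, 4, 7}):
g(0) = mex{} = 0
g(1) = mex{0} = 1
g(2) = mex{0,1} = 2
g(3) = mex{1,2} = 0
g(4) = mex{0,2} = 1
g(5) = mex{0,1} = 2
g(6) = mex{1,2} = 0
g(7) = mex{0,2} = 1
g(8) = mex{0,1} = 2
g(9) = mex{1,2} = 0
g(10) = mex{0,2} = 1
g(11) = mex{0,1} = 2
g(12) = mex{1,2} = 0
g(13) = mex{0,2} = 1
So g(13) = 1.
Pile B is a plain Nim pile of size 7, so its Grundy value is 7.
By the Sprague-Grundy theorem, the Grundy value of a sum of independent games is the XOR of the component values.
Combined value = 1 ⊕ 7 = 6.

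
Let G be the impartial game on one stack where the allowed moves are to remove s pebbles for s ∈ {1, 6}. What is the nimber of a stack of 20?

2

Build the Grundy sequence with g(k) = mex{g(k−s) : s ∈ {1, 6}, s ≤ k}:
k:     0  1  2  3  4  5  6  7  8  9 10 11 12 13 14 15 16 17 18 19 20
g(k):  0  1  0  1  0  1  2  0  1  0  1  0  1  2  0  1  0  1  0  1  2
So g(20) = 2.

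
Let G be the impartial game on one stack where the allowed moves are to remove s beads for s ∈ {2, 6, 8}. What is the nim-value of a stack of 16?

1

Compute g(0), g(1), … for moves {2, 6, 8}:
k:     0  1  2  3  4  5  6  7  8  9 10 11 12 13 14 15 16
g(k):  0  0  1  1  0  0  1  1  2  2  3  3  2  2  0  0  1
So g(16) = 1.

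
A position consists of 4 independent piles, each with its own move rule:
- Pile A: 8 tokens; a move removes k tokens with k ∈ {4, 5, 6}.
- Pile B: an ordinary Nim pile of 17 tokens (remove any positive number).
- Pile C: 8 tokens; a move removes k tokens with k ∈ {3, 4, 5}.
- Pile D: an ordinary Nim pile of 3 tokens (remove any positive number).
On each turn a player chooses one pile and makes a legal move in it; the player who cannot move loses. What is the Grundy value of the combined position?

Grundy values for pile A (subtraction set {4, 5, 6}):
g(0) = mex{} = 0
g(1) = mex{} = 0
g(2) = mex{} = 0
g(3) = mex{} = 0
g(4) = mex{0} = 1
g(5) = mex{0} = 1
g(6) = mex{0} = 1
g(7) = mex{0} = 1
g(8) = mex{0,1} = 2
So g(8) = 2.
Pile B is a plain Nim pile of size 17, so its Grundy value is 17.
Build the Grundy sequence for pile C with g(k) = mex{g(k−s) : s ∈ {3, 4, 5}, s ≤ k}:
g(0) = mex{} = 0
g(1) = mex{} = 0
g(2) = mex{} = 0
g(3) = mex{0} = 1
g(4) = mex{0} = 1
g(5) = mex{0} = 1
g(6) = mex{0,1} = 2
g(7) = mex{0,1} = 2
g(8) = mex{1} = 0
So g(8) = 0.
Pile D is a plain Nim pile of size 3, so its Grundy value is 3.
By the Sprague-Grundy theorem, the Grundy value of a sum of independent games is the XOR of the component values.
Combined value = 2 ⊕ 17 ⊕ 0 ⊕ 3 = 16.

16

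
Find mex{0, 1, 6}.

The values 0, 1 are all present; 2 is the first non-negative integer missing from the set.

2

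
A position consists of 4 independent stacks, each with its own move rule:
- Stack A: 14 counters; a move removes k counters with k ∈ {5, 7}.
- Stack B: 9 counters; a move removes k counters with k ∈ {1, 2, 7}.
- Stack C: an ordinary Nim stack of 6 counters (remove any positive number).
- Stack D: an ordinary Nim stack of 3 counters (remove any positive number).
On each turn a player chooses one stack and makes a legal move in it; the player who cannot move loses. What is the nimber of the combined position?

5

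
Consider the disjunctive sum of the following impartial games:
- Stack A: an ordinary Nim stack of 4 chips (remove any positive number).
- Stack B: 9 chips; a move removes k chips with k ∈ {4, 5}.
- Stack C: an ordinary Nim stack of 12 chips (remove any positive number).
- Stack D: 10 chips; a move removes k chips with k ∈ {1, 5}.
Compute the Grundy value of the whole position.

8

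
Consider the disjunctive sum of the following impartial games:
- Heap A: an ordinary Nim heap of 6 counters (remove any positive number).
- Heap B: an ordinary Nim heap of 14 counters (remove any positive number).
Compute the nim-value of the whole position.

8

Heap A is a plain Nim heap of size 6, so its Grundy value is 6.
Heap B is a plain Nim heap of size 14, so its Grundy value is 14.
By the Sprague-Grundy theorem, the Grundy value of a sum of independent games is the XOR of the component values.
Combined value = 6 XOR 14 = 8.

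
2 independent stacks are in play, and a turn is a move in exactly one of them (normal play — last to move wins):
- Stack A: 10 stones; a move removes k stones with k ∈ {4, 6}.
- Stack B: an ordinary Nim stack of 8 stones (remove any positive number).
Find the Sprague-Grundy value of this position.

8

Build the Grundy sequence for stack A with g(k) = mex{g(k−s) : s ∈ {4, 6}, s ≤ k}:
k:     0  1  2  3  4  5  6  7  8  9 10
g(k):  0  0  0  0  1  1  1  1  2  2  0
So g(10) = 0.
Stack B is a plain Nim stack of size 8, so its Grundy value is 8.
The value of a disjunctive sum is the nim-sum of the parts.
Combined value = 0 ⊕ 8 = 8.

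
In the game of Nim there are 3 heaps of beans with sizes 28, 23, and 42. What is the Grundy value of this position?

Nim-sum: 28 ^ 23 ^ 42 = 33.

33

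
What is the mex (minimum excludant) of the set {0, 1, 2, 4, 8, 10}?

The values 0, 1, 2 are all present; 3 is the first non-negative integer missing from the set.

3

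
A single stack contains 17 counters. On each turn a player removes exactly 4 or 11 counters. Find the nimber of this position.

0

Compute g(0), g(1), … for moves {4, 11}:
k:     0  1  2  3  4  5  6  7  8  9 10 11 12 13 14 15 16 17
g(k):  0  0  0  0  1  1  1  1  0  0  0  2  1  1  1  0  0  0
So g(17) = 0.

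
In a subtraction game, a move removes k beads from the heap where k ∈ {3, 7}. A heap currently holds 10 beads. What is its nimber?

Compute g(0), g(1), … for moves {3, 7}:
g(0) = mex{} = 0
g(1) = mex{} = 0
g(2) = mex{} = 0
g(3) = mex{0} = 1
g(4) = mex{0} = 1
g(5) = mex{0} = 1
g(6) = mex{1} = 0
g(7) = mex{0,1} = 2
g(8) = mex{0,1} = 2
g(9) = mex{0} = 1
g(10) = mex{1,2} = 0
So g(10) = 0.

0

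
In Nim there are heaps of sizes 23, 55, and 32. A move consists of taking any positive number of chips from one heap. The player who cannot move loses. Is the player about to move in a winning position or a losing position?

Nim-sum: 23 XOR 55 XOR 32 = 0.
The nim-sum is 0, so this is a P-position: the player to move is in a losing position under optimal play.

Losing position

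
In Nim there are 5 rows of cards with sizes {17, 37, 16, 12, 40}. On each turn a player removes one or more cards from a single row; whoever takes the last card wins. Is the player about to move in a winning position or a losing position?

Compute the nim-sum pairwise:
17 ⊕ 37 = 52
52 ⊕ 16 = 36
36 ⊕ 12 = 40
40 ⊕ 40 = 0
The nim-sum is 0, so this is a P-position: the player to move is in a losing position under optimal play.

Losing position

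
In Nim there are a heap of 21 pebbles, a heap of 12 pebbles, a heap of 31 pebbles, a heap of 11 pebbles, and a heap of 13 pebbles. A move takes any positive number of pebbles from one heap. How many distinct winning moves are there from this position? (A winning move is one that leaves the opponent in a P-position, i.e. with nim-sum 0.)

Nim-sum: 21 XOR 12 XOR 31 XOR 11 XOR 13 = 0.
The nim-sum is already 0, so every move leaves a nonzero nim-sum — there are no winning moves.

0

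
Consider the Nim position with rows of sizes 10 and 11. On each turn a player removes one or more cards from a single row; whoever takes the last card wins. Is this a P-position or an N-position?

Compute the nim-sum pairwise:
10 XOR 11 = 1
The nim-sum is 1 ≠ 0, so this is an N-position: the player to move can win.

N-position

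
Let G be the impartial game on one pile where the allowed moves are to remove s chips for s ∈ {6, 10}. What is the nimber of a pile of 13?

2

Build the Grundy sequence with g(k) = mex{g(k−s) : s ∈ {6, 10}, s ≤ k}:
g(0) = mex{} = 0
g(1) = mex{} = 0
g(2) = mex{} = 0
g(3) = mex{} = 0
g(4) = mex{} = 0
g(5) = mex{} = 0
g(6) = mex{0} = 1
g(7) = mex{0} = 1
g(8) = mex{0} = 1
g(9) = mex{0} = 1
g(10) = mex{0} = 1
g(11) = mex{0} = 1
g(12) = mex{0,1} = 2
g(13) = mex{0,1} = 2
So g(13) = 2.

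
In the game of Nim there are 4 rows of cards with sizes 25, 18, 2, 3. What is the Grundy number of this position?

Nim-sum: 25 XOR 18 XOR 2 XOR 3 = 10.

10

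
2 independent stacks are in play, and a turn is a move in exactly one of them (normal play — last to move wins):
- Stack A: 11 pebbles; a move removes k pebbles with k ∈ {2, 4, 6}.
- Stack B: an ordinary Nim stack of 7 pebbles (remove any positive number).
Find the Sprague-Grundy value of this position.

6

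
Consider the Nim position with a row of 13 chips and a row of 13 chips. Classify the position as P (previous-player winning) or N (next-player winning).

Compute the nim-sum pairwise:
13 ⊕ 13 = 0
The nim-sum is 0, so this is a P-position: the player to move is in a losing position under optimal play.

P-position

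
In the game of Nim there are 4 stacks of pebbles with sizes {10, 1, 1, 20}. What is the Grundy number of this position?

30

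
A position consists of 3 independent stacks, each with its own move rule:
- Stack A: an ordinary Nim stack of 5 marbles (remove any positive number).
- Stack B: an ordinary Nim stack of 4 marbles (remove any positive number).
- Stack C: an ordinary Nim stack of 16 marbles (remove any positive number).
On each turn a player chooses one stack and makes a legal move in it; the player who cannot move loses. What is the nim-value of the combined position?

Stack A is a plain Nim stack of size 5, so its Grundy value is 5.
Stack B is a plain Nim stack of size 4, so its Grundy value is 4.
Stack C is a plain Nim stack of size 16, so its Grundy value is 16.
The value of a disjunctive sum is the nim-sum of the parts.
Combined value = 5 ⊕ 4 ⊕ 16 = 17.

17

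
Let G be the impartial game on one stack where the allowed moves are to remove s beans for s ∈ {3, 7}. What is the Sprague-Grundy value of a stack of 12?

0

Build the Grundy sequence with g(k) = mex{g(k−s) : s ∈ {3, 7}, s ≤ k}:
g(0) = mex{} = 0
g(1) = mex{} = 0
g(2) = mex{} = 0
g(3) = mex{0} = 1
g(4) = mex{0} = 1
g(5) = mex{0} = 1
g(6) = mex{1} = 0
g(7) = mex{0,1} = 2
g(8) = mex{0,1} = 2
g(9) = mex{0} = 1
g(10) = mex{1,2} = 0
g(11) = mex{1,2} = 0
g(12) = mex{1} = 0
So g(12) = 0.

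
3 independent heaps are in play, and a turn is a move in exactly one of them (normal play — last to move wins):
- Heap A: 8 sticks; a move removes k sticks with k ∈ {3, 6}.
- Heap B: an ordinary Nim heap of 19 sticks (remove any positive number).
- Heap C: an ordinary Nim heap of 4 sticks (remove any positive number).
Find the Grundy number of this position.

21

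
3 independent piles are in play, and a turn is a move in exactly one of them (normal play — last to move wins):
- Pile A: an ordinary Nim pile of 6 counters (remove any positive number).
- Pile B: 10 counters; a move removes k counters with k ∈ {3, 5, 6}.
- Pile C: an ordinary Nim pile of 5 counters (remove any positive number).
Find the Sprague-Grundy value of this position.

3

Pile A is a plain Nim pile of size 6, so its Grundy value is 6.
Grundy values for pile B (subtraction set {3, 5, 6}):
g(0) = mex{} = 0
g(1) = mex{} = 0
g(2) = mex{} = 0
g(3) = mex{0} = 1
g(4) = mex{0} = 1
g(5) = mex{0} = 1
g(6) = mex{0,1} = 2
g(7) = mex{0,1} = 2
g(8) = mex{0,1} = 2
g(9) = mex{1,2} = 0
g(10) = mex{1,2} = 0
So g(10) = 0.
Pile C is a plain Nim pile of size 5, so its Grundy value is 5.
By the Sprague-Grundy theorem, the Grundy value of a sum of independent games is the XOR of the component values.
Combined value = 6 ⊕ 0 ⊕ 5 = 3.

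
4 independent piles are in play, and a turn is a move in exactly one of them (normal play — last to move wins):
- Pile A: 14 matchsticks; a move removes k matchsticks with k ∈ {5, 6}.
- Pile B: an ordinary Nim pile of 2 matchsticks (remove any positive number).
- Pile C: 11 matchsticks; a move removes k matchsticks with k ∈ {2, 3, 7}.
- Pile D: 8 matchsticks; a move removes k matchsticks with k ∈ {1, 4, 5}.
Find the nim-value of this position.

2

For pile A, compute g(0), g(1), … with moves {5, 6}:
g(0) = mex{} = 0
g(1) = mex{} = 0
g(2) = mex{} = 0
g(3) = mex{} = 0
g(4) = mex{} = 0
g(5) = mex{0} = 1
g(6) = mex{0} = 1
g(7) = mex{0} = 1
g(8) = mex{0} = 1
g(9) = mex{0} = 1
g(10) = mex{0,1} = 2
g(11) = mex{1} = 0
g(12) = mex{1} = 0
g(13) = mex{1} = 0
g(14) = mex{1} = 0
So g(14) = 0.
Pile B is a plain Nim pile of size 2, so its Grundy value is 2.
Grundy values for pile C (subtraction set {2, 3, 7}):
g(0) = mex{} = 0
g(1) = mex{} = 0
g(2) = mex{0} = 1
g(3) = mex{0} = 1
g(4) = mex{0,1} = 2
g(5) = mex{1} = 0
g(6) = mex{1,2} = 0
g(7) = mex{0,2} = 1
g(8) = mex{0} = 1
g(9) = mex{0,1} = 2
g(10) = mex{1} = 0
g(11) = mex{1,2} = 0
So g(11) = 0.
Grundy values for pile D (subtraction set {1, 4, 5}):
k:     0  1  2  3  4  5  6  7  8
g(k):  0  1  0  1  2  3  2  3  0
So g(8) = 0.
The value of a disjunctive sum is the nim-sum of the parts.
Combined value = 0 XOR 2 XOR 0 XOR 0 = 2.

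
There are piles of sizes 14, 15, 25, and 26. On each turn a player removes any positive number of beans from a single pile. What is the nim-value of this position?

2

Bitwise XOR of the heap sizes:
  01110  (14)
  01111  (15)
  11001  (25)
  11010  (26)
  -----
  00010  (2)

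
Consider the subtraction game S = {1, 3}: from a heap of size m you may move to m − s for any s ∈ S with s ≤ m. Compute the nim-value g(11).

1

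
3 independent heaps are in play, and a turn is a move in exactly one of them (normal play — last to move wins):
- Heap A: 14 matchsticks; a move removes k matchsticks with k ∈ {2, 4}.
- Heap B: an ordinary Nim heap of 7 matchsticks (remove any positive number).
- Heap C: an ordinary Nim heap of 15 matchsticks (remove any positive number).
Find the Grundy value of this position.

9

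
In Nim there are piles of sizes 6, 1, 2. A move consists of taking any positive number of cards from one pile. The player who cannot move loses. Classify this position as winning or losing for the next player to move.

Bitwise XOR of the heap sizes:
  110  (6)
  001  (1)
  010  (2)
  ---
  101  (5)
The nim-sum is 5 ≠ 0, so this is an N-position: the player to move can win.

Winning position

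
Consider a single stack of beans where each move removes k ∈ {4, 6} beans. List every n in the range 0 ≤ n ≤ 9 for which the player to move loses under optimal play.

Compute g(0), g(1), … for moves {4, 6}:
g(0) = mex{} = 0
g(1) = mex{} = 0
g(2) = mex{} = 0
g(3) = mex{} = 0
g(4) = mex{0} = 1
g(5) = mex{0} = 1
g(6) = mex{0} = 1
g(7) = mex{0} = 1
g(8) = mex{0,1} = 2
g(9) = mex{0,1} = 2
The P-positions (g = 0) in 0..9 are 0, 1, 2, 3.

0, 1, 2, 3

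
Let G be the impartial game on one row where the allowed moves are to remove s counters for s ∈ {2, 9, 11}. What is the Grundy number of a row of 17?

Compute g(0), g(1), … for moves {2, 9, 11}:
k:     0  1  2  3  4  5  6  7  8  9 10 11 12 13 14 15 16 17
g(k):  0  0  1  1  0  0  1  1  0  2  1  3  2  2  3  3  2  2
So g(17) = 2.

2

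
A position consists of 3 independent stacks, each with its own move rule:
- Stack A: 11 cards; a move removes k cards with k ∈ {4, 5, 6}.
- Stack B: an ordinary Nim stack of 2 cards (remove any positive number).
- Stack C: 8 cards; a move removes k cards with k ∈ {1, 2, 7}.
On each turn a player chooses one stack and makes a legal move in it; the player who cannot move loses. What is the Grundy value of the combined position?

0

For stack A, compute g(0), g(1), … with moves {4, 5, 6}:
g(0) = mex{} = 0
g(1) = mex{} = 0
g(2) = mex{} = 0
g(3) = mex{} = 0
g(4) = mex{0} = 1
g(5) = mex{0} = 1
g(6) = mex{0} = 1
g(7) = mex{0} = 1
g(8) = mex{0,1} = 2
g(9) = mex{0,1} = 2
g(10) = mex{1} = 0
g(11) = mex{1} = 0
So g(11) = 0.
Stack B is a plain Nim stack of size 2, so its Grundy value is 2.
For stack C, compute g(0), g(1), … with moves {1, 2, 7}:
k:     0  1  2  3  4  5  6  7  8
g(k):  0  1  2  0  1  2  0  1  2
So g(8) = 2.
By the Sprague-Grundy theorem, the Grundy value of a sum of independent games is the XOR of the component values.
Combined value = 0 XOR 2 XOR 2 = 0.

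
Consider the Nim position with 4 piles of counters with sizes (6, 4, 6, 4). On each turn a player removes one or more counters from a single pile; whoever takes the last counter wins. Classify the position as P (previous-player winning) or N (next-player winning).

P-position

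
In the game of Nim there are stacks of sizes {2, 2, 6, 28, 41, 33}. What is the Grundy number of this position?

18

In binary:
  000010  (2)
  000010  (2)
  000110  (6)
  011100  (28)
  101001  (41)
  100001  (33)
  ------
  010010  (18)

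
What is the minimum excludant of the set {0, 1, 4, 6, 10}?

2

The values 0, 1 are all present; 2 is the first non-negative integer missing from the set.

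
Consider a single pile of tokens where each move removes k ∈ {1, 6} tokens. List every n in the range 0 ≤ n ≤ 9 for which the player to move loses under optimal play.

0, 2, 4, 7, 9

Compute g(0), g(1), … for moves {1, 6}:
k:     0  1  2  3  4  5  6  7  8  9
g(k):  0  1  0  1  0  1  2  0  1  0
The P-positions (g = 0) in 0..9 are 0, 2, 4, 7, 9.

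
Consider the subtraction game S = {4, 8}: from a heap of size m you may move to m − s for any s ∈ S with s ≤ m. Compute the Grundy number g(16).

Grundy values for subtraction set {4, 8}:
k:     0  1  2  3  4  5  6  7  8  9 10 11 12 13 14 15 16
g(k):  0  0  0  0  1  1  1  1  2  2  2  2  0  0  0  0  1
So g(16) = 1.

1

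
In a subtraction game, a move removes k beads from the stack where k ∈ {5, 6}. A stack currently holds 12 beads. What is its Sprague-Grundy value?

0

Build the Grundy sequence with g(k) = mex{g(k−s) : s ∈ {5, 6}, s ≤ k}:
k:     0  1  2  3  4  5  6  7  8  9 10 11 12
g(k):  0  0  0  0  0  1  1  1  1  1  2  0  0
So g(12) = 0.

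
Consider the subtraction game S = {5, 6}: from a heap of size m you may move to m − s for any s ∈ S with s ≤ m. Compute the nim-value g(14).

0

Compute g(0), g(1), … for moves {5, 6}:
k:     0  1  2  3  4  5  6  7  8  9 10 11 12 13 14
g(k):  0  0  0  0  0  1  1  1  1  1  2  0  0  0  0
So g(14) = 0.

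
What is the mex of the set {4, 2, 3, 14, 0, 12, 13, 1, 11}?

5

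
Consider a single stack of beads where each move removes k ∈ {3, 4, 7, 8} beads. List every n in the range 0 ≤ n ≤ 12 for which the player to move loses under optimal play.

0, 1, 2, 11, 12

Compute g(0), g(1), … for moves {3, 4, 7, 8}:
k:     0  1  2  3  4  5  6  7  8  9 10 11 12
g(k):  0  0  0  1  1  1  2  2  2  3  3  0  0
The P-positions (g = 0) in 0..12 are 0, 1, 2, 11, 12.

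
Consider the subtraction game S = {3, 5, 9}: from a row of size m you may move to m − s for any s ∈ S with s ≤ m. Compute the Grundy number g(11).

1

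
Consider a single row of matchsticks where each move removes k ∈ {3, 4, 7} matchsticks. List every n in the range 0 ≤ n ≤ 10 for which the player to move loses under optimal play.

Grundy values for subtraction set {3, 4, 7}:
k:     0  1  2  3  4  5  6  7  8  9 10
g(k):  0  0  0  1  1  1  2  2  2  3  0
The P-positions (g = 0) in 0..10 are 0, 1, 2, 10.

0, 1, 2, 10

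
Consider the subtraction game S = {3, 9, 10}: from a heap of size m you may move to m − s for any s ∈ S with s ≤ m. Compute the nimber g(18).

Build the Grundy sequence with g(k) = mex{g(k−s) : s ∈ {3, 9, 10}, s ≤ k}:
k:     0  1  2  3  4  5  6  7  8  9 10 11 12 13 14 15 16 17 18
g(k):  0  0  0  1  1  1  0  0  0  1  1  1  2  0  0  3  1  1  2
So g(18) = 2.

2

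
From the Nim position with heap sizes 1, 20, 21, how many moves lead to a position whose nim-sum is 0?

0

Nim-sum: 1 ^ 20 ^ 21 = 0.
The nim-sum is already 0, so every move leaves a nonzero nim-sum — there are no winning moves.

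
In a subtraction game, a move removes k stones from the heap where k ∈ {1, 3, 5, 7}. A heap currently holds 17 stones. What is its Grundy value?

1

Grundy values for subtraction set {1, 3, 5, 7}:
k:     0  1  2  3  4  5  6  7  8  9 10 11 12 13 14 15 16 17
g(k):  0  1  0  1  0  1  0  1  0  1  0  1  0  1  0  1  0  1
So g(17) = 1.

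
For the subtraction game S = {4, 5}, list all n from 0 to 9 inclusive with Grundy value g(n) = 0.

0, 1, 2, 3, 9

Compute g(0), g(1), … for moves {4, 5}:
g(0) = mex{} = 0
g(1) = mex{} = 0
g(2) = mex{} = 0
g(3) = mex{} = 0
g(4) = mex{0} = 1
g(5) = mex{0} = 1
g(6) = mex{0} = 1
g(7) = mex{0} = 1
g(8) = mex{0,1} = 2
g(9) = mex{1} = 0
The P-positions (g = 0) in 0..9 are 0, 1, 2, 3, 9.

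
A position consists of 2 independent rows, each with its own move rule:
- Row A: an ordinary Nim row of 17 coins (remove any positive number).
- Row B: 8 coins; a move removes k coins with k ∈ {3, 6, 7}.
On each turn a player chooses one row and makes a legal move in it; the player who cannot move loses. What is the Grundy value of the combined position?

19

Row A is a plain Nim row of size 17, so its Grundy value is 17.
Build the Grundy sequence for row B with g(k) = mex{g(k−s) : s ∈ {3, 6, 7}, s ≤ k}:
g(0) = mex{} = 0
g(1) = mex{} = 0
g(2) = mex{} = 0
g(3) = mex{0} = 1
g(4) = mex{0} = 1
g(5) = mex{0} = 1
g(6) = mex{0,1} = 2
g(7) = mex{0,1} = 2
g(8) = mex{0,1} = 2
So g(8) = 2.
By the Sprague-Grundy theorem, the Grundy value of a sum of independent games is the XOR of the component values.
Combined value = 17 ⊕ 2 = 19.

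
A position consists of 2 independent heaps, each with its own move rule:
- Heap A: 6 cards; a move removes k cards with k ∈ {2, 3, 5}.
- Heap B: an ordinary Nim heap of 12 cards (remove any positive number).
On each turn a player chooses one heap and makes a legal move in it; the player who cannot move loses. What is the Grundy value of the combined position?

15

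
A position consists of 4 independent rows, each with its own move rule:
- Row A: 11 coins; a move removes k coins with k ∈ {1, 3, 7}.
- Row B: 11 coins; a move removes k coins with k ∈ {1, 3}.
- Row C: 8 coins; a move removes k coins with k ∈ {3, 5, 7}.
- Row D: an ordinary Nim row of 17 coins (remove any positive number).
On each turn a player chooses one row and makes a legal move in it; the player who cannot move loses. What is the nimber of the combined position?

For row A, compute g(0), g(1), … with moves {1, 3, 7}:
g(0) = mex{} = 0
g(1) = mex{0} = 1
g(2) = mex{1} = 0
g(3) = mex{0} = 1
g(4) = mex{1} = 0
g(5) = mex{0} = 1
g(6) = mex{1} = 0
g(7) = mex{0} = 1
g(8) = mex{1} = 0
g(9) = mex{0} = 1
g(10) = mex{1} = 0
g(11) = mex{0} = 1
So g(11) = 1.
For row B, compute g(0), g(1), … with moves {1, 3}:
g(0) = mex{} = 0
g(1) = mex{0} = 1
g(2) = mex{1} = 0
g(3) = mex{0} = 1
g(4) = mex{1} = 0
g(5) = mex{0} = 1
g(6) = mex{1} = 0
g(7) = mex{0} = 1
g(8) = mex{1} = 0
g(9) = mex{0} = 1
g(10) = mex{1} = 0
g(11) = mex{0} = 1
So g(11) = 1.
For row C, compute g(0), g(1), … with moves {3, 5, 7}:
g(0) = mex{} = 0
g(1) = mex{} = 0
g(2) = mex{} = 0
g(3) = mex{0} = 1
g(4) = mex{0} = 1
g(5) = mex{0} = 1
g(6) = mex{0,1} = 2
g(7) = mex{0,1} = 2
g(8) = mex{0,1} = 2
So g(8) = 2.
Row D is a plain Nim row of size 17, so its Grundy value is 17.
The value of a disjunctive sum is the nim-sum of the parts.
Combined value = 1 ⊕ 1 ⊕ 2 ⊕ 17 = 19.

19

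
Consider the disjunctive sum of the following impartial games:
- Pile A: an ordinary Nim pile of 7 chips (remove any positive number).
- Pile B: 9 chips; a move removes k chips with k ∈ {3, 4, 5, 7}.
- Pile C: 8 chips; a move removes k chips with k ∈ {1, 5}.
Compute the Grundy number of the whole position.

4

Pile A is a plain Nim pile of size 7, so its Grundy value is 7.
Build the Grundy sequence for pile B with g(k) = mex{g(k−s) : s ∈ {3, 4, 5, 7}, s ≤ k}:
g(0) = mex{} = 0
g(1) = mex{} = 0
g(2) = mex{} = 0
g(3) = mex{0} = 1
g(4) = mex{0} = 1
g(5) = mex{0} = 1
g(6) = mex{0,1} = 2
g(7) = mex{0,1} = 2
g(8) = mex{0,1} = 2
g(9) = mex{0,1,2} = 3
So g(9) = 3.
Grundy values for pile C (subtraction set {1, 5}):
k:     0  1  2  3  4  5  6  7  8
g(k):  0  1  0  1  0  1  0  1  0
So g(8) = 0.
The value of a disjunctive sum is the nim-sum of the parts.
Combined value = 7 ⊕ 3 ⊕ 0 = 4.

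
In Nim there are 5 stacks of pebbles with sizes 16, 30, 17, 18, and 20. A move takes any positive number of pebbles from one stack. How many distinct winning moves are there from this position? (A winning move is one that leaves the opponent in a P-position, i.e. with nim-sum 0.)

5

Write each in binary and XOR column by column:
  10000  (16)
  11110  (30)
  10001  (17)
  10010  (18)
  10100  (20)
  -----
  11001  (25)
The overall nim-sum is X = 25. A stack of size p has a winning move iff p XOR X < p (reduce it to p XOR X).
  16: 16 XOR 25 = 9 < 16 — winning move (to 9).
  30: 30 XOR 25 = 7 < 30 — winning move (to 7).
  17: 17 XOR 25 = 8 < 17 — winning move (to 8).
  18: 18 XOR 25 = 11 < 18 — winning move (to 11).
  20: 20 XOR 25 = 13 < 20 — winning move (to 13).
That gives 5 winning moves.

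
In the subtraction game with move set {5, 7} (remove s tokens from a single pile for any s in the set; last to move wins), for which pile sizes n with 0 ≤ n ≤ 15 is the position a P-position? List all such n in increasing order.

0, 1, 2, 3, 4, 12, 13, 14, 15

Grundy values for subtraction set {5, 7}:
k:     0  1  2  3  4  5  6  7  8  9 10 11 12 13 14 15
g(k):  0  0  0  0  0  1  1  1  1  1  2  2  0  0  0  0
The P-positions (g = 0) in 0..15 are 0, 1, 2, 3, 4, 12, 13, 14, 15.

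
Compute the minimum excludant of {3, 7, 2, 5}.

0 is not in the set, so the mex is 0.

0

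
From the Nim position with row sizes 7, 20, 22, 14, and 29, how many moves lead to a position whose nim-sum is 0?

3

Bitwise XOR of the heap sizes:
  00111  (7)
  10100  (20)
  10110  (22)
  01110  (14)
  11101  (29)
  -----
  10110  (22)
The overall nim-sum is X = 22. A row of size p has a winning move iff p XOR X < p (reduce it to p XOR X).
  7: 7 XOR 22 = 17 ≥ 7 — no move.
  20: 20 XOR 22 = 2 < 20 — winning move (to 2).
  22: 22 XOR 22 = 0 < 22 — winning move (to 0).
  14: 14 XOR 22 = 24 ≥ 14 — no move.
  29: 29 XOR 22 = 11 < 29 — winning move (to 11).
That gives 3 winning moves.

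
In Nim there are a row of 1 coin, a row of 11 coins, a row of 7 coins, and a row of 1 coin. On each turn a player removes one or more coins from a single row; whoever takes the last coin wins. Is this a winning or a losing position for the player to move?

Winning position

Compute the nim-sum pairwise:
1 ^ 11 = 10
10 ^ 7 = 13
13 ^ 1 = 12
The nim-sum is 12 ≠ 0, so this is an N-position: the player to move can win.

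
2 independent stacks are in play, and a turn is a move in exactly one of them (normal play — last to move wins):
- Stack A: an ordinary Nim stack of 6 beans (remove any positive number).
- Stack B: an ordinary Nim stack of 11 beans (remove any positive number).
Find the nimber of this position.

Stack A is a plain Nim stack of size 6, so its Grundy value is 6.
Stack B is a plain Nim stack of size 11, so its Grundy value is 11.
The value of a disjunctive sum is the nim-sum of the parts.
Combined value = 6 XOR 11 = 13.

13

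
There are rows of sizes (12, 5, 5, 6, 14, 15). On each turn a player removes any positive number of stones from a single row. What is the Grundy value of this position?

In binary:
  1100  (12)
  0101  (5)
  0101  (5)
  0110  (6)
  1110  (14)
  1111  (15)
  ----
  1011  (11)

11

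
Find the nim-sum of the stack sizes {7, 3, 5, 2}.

3

Bitwise XOR of the heap sizes:
  111  (7)
  011  (3)
  101  (5)
  010  (2)
  ---
  011  (3)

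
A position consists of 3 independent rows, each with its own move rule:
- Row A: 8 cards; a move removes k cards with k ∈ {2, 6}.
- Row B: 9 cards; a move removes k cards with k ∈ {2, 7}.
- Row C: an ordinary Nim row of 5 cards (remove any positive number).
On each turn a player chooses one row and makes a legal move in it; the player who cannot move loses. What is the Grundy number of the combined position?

5

Grundy values for row A (subtraction set {2, 6}):
k:     0  1  2  3  4  5  6  7  8
g(k):  0  0  1  1  0  0  1  1  0
So g(8) = 0.
Grundy values for row B (subtraction set {2, 7}):
g(0) = mex{} = 0
g(1) = mex{} = 0
g(2) = mex{0} = 1
g(3) = mex{0} = 1
g(4) = mex{1} = 0
g(5) = mex{1} = 0
g(6) = mex{0} = 1
g(7) = mex{0} = 1
g(8) = mex{0,1} = 2
g(9) = mex{1} = 0
So g(9) = 0.
Row C is a plain Nim row of size 5, so its Grundy value is 5.
The value of a disjunctive sum is the nim-sum of the parts.
Combined value = 0 XOR 0 XOR 5 = 5.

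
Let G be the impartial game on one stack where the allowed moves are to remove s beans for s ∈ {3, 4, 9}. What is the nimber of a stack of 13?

0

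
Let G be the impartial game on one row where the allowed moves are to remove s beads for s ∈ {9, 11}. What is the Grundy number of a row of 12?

1

Build the Grundy sequence with g(k) = mex{g(k−s) : s ∈ {9, 11}, s ≤ k}:
g(0) = mex{} = 0
g(1) = mex{} = 0
g(2) = mex{} = 0
g(3) = mex{} = 0
g(4) = mex{} = 0
g(5) = mex{} = 0
g(6) = mex{} = 0
g(7) = mex{} = 0
g(8) = mex{} = 0
g(9) = mex{0} = 1
g(10) = mex{0} = 1
g(11) = mex{0} = 1
g(12) = mex{0} = 1
So g(12) = 1.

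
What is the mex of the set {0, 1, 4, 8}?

The values 0, 1 are all present; 2 is the first non-negative integer missing from the set.

2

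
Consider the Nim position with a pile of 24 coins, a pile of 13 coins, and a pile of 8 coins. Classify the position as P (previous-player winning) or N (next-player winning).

N-position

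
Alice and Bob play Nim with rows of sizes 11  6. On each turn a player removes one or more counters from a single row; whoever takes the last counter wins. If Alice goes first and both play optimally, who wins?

Compute the nim-sum pairwise:
11 ⊕ 6 = 13
The nim-sum is 13 ≠ 0, so this is an N-position: the player to move can win; Alice has a winning move.

Alice wins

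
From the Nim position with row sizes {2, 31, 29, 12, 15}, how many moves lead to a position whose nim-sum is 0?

Compute the nim-sum pairwise:
2 ⊕ 31 = 29
29 ⊕ 29 = 0
0 ⊕ 12 = 12
12 ⊕ 15 = 3
The overall nim-sum is X = 3. A row of size p has a winning move iff p XOR X < p (reduce it to p XOR X).
  2: 2 XOR 3 = 1 < 2 — winning move (to 1).
  31: 31 XOR 3 = 28 < 31 — winning move (to 28).
  29: 29 XOR 3 = 30 ≥ 29 — no move.
  12: 12 XOR 3 = 15 ≥ 12 — no move.
  15: 15 XOR 3 = 12 < 15 — winning move (to 12).
That gives 3 winning moves.

3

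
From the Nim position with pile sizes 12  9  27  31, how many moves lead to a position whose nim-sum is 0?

3

Write each in binary and XOR column by column:
  01100  (12)
  01001  (9)
  11011  (27)
  11111  (31)
  -----
  00001  (1)
The overall nim-sum is X = 1. A pile of size p has a winning move iff p XOR X < p (reduce it to p XOR X).
  12: 12 XOR 1 = 13 ≥ 12 — no move.
  9: 9 XOR 1 = 8 < 9 — winning move (to 8).
  27: 27 XOR 1 = 26 < 27 — winning move (to 26).
  31: 31 XOR 1 = 30 < 31 — winning move (to 30).
That gives 3 winning moves.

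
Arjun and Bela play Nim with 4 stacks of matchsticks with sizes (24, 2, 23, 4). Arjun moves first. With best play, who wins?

Compute the nim-sum pairwise:
24 XOR 2 = 26
26 XOR 23 = 13
13 XOR 4 = 9
The nim-sum is 9 ≠ 0, so this is an N-position: the player to move can win; Arjun has a winning move.

Arjun wins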